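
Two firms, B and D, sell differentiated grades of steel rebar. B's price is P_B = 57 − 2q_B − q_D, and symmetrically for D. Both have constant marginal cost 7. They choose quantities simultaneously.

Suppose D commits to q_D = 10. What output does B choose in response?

10

Firm B's profit: π = q_B(57 − 2q_B − q_D) − 7q_B.
∂π/∂q_B = 50 − 4q_B − q_D = 0 ⇒ q_B = 12.5 − 0.25q_D.
At q_D = 10: q_B = 12.5 − 0.25·10 = 10.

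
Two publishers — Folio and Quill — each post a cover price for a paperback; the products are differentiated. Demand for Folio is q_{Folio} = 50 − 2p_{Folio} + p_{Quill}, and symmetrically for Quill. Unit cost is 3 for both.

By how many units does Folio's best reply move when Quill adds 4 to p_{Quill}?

Folio's profit: π = (p_{Folio} − 3)(50 − 2p_{Folio} + p_{Quill}).
∂π/∂p_{Folio} = 56 − 4p_{Folio} + p_{Quill} = 0 ⇒ p_{Folio} = 14 + 0.25p_{Quill}.
The reaction-function slope is 0.25, so a 4-unit rise in p_{Quill} moves p_{Folio} by 0.25 × 4 = 1. Folio's best response rises — the actions are strategic complements.

1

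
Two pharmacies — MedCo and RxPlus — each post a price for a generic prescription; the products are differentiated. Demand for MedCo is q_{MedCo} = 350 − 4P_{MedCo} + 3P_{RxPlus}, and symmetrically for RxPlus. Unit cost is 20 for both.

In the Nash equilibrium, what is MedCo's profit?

MedCo's profit: π = (P_{MedCo} − 20)(350 − 4P_{MedCo} + 3P_{RxPlus}).
∂π/∂P_{MedCo} = 430 − 8P_{MedCo} + 3P_{RxPlus} = 0 ⇒ P_{MedCo} = 53.75 + 0.375P_{RxPlus}.
The game is symmetric, so in equilibrium P_{RxPlus} = P_{MedCo}: the reaction function gives 0.625P_{MedCo} = 53.75, hence P_{MedCo} = 86.
q_{MedCo} = 350 − 4·86 + 3·86 = 264.
Profit = (86 − 20)·264 = 17424.

17424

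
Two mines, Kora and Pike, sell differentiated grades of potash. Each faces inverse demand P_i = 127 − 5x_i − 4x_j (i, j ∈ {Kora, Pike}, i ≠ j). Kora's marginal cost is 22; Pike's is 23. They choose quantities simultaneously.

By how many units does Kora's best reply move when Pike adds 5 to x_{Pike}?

Mine Kora's profit: π = x_{Kora}(127 − 5x_{Kora} − 4x_{Pike}) − 22x_{Kora}.
∂π/∂x_{Kora} = 105 − 10x_{Kora} − 4x_{Pike} = 0 ⇒ x_{Kora} = 10.5 − 0.4x_{Pike}.
The reaction-function slope is −0.4, so a 5-unit rise in x_{Pike} moves x_{Kora} by −0.4 × 5 = −2. Kora's best response falls — the actions are strategic substitutes.

-2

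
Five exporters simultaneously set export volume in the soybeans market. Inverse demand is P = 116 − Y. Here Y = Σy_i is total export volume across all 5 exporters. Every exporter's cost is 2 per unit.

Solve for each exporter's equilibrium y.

A representative exporter's profit is π_i = y_i(116 − Y) − 2y_i, with Y = y_i + Σ_{j≠i} y_j.
First-order condition: 114 − 2y_i − Σ_{j≠i} y_j = 0.
Imposing symmetry (y_j = y for all j) turns Σ_{j≠i} y_j into 4y, so 114 = 6y and y = 19.

19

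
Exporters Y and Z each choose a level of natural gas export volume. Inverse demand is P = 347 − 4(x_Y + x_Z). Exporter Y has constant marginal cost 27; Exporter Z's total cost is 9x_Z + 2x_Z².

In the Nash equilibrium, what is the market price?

Exporter Y's profit: π = x_Y(347 − 4(x_Y + x_Z)) − 27x_Y.
∂π/∂x_Y = 320 − 8x_Y − 4x_Z = 0, so x_Y = 40 − 0.5x_Z.
For Z: ∂π/∂x_Z = 338 − 12x_Z − 4x_Y = 0 ⇒ x_Z = 169/6 − (1/3)x_Y.
Substituting the second reaction function into the first: x_Y = 40 − 0.5(169/6 − (1/3)x_Y), which gives (5/6)x_Y = 311/12 ⇒ x_Y = 31.1.
Then x_Z = 169/6 − (1/3)·31.1 = 17.8.
Equilibrium price: P = 347 − 4·48.9 = 151.4.

151.4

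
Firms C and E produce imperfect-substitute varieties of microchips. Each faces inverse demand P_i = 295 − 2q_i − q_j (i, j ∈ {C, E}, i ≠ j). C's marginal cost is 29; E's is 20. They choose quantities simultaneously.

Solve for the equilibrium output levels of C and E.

Firm C's profit: π = q_C(295 − 2q_C − q_E) − 29q_C.
∂π/∂q_C = 266 − 4q_C − q_E = 0 ⇒ q_C = 66.5 − 0.25q_E.
Similarly q_E = 68.75 − 0.25q_C.
Plugging q_E into C's best response: q_C = 66.5 − 0.25(68.75 − 0.25q_C) ⇒ 0.9375q_C = 49.3125, so q_C = 52.6.
Then q_E = 68.75 − 0.25·52.6 = 55.6.

52.6, 55.6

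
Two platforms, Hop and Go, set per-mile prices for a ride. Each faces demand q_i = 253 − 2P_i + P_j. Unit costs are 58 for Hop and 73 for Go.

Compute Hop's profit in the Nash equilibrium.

Hop's profit: π = (P_{Hop} − 58)(253 − 2P_{Hop} + P_{Go}).
∂π/∂P_{Hop} = 369 − 4P_{Hop} + P_{Go} = 0 ⇒ P_{Hop} = 92.25 + 0.25P_{Go}.
Similarly P_{Go} = 99.75 + 0.25P_{Hop}.
Plugging P_{Go} into Hop's best response: P_{Hop} = 92.25 + 0.25(99.75 + 0.25P_{Hop}) ⇒ 0.9375P_{Hop} = 117.1875, so P_{Hop} = 125.
Then P_{Go} = 99.75 + 0.25·125 = 131.
q_{Hop} = 253 − 2·125 + 131 = 134.
Profit = (125 − 58)·134 = 8978.

8978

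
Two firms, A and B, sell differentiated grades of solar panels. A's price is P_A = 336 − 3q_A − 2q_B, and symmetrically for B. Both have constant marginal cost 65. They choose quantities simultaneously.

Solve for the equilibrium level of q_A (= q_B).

33.875

Firm A's profit: π = q_A(336 − 3q_A − 2q_B) − 65q_A.
∂π/∂q_A = 271 − 6q_A − 2q_B = 0 ⇒ q_A = 271/6 − (1/3)q_B.
Setting q_A = q_B in the reaction function: q_A = 271/6 − (1/3)q_A, so q_A = (271/6) / (4/3) = 33.875.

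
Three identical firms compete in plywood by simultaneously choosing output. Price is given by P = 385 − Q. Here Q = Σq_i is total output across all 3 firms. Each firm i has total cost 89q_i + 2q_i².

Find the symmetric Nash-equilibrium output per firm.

37

A representative firm's profit is π_i = q_i(385 − Q) − 89q_i − 2q_i², with Q = q_i + Σ_{j≠i} q_j.
First-order condition: 296 − 6q_i − Σ_{j≠i} q_j = 0.
Imposing symmetry (q_j = q for all j) turns Σ_{j≠i} q_j into 2q, so 296 = 8q and q = 37.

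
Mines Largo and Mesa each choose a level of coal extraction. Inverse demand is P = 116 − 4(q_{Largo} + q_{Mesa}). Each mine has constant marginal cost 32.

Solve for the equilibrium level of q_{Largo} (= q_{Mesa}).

Mine Largo's profit: π = q_{Largo}(116 − 4(q_{Largo} + q_{Mesa})) − 32q_{Largo}.
∂π/∂q_{Largo} = 84 − 8q_{Largo} − 4q_{Mesa} = 0, so q_{Largo} = 10.5 − 0.5q_{Mesa}.
Setting q_{Largo} = q_{Mesa} in the reaction function: q_{Largo} = 10.5 − 0.5q_{Largo}, so q_{Largo} = 10.5 / 1.5 = 7.

7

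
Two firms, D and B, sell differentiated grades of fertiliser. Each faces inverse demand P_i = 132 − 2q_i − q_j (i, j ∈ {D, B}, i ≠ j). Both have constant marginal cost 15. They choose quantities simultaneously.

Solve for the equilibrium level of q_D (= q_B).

23.4

Firm D's profit: π = q_D(132 − 2q_D − q_B) − 15q_D.
∂π/∂q_D = 117 − 4q_D − q_B = 0 ⇒ q_D = 29.25 − 0.25q_B.
By symmetry q_B = q_D; substituting into the reaction function, 1.25q_D = 29.25 and q_D = 23.4.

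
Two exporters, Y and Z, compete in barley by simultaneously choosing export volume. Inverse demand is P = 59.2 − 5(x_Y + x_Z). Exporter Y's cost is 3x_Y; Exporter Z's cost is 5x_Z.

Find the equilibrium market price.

Exporter Y's profit: π = x_Y(59.2 − 5(x_Y + x_Z)) − 3x_Y.
∂π/∂x_Y = 56.2 − 10x_Y − 5x_Z = 0, so x_Y = 5.62 − 0.5x_Z.
By the same steps for Z: x_Z = 5.42 − 0.5x_Y.
Plugging x_Z into Y's best response: x_Y = 5.62 − 0.5(5.42 − 0.5x_Y) ⇒ 0.75x_Y = 2.91, so x_Y = 3.88.
Then x_Z = 5.42 − 0.5·3.88 = 3.48.
Equilibrium price: P = 59.2 − 5·7.36 = 22.4.

22.4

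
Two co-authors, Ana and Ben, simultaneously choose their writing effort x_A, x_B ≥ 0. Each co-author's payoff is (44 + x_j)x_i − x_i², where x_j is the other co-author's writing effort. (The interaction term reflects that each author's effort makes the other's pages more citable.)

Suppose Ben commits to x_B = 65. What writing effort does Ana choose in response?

Ana's payoff is (44 + x_B)x_A − x_A².
∂π/∂x_A = 44 + x_B − 2x_A = 0, so x_A = 22 + 0.5x_B.
At x_B = 65: x_A = 22 + 0.5·65 = 54.5.

54.5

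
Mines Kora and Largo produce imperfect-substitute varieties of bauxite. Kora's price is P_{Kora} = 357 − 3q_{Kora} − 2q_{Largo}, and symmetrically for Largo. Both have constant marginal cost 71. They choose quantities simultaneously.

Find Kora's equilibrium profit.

Mine Kora's profit: π = q_{Kora}(357 − 3q_{Kora} − 2q_{Largo}) − 71q_{Kora}.
∂π/∂q_{Kora} = 286 − 6q_{Kora} − 2q_{Largo} = 0 ⇒ q_{Kora} = 143/3 − (1/3)q_{Largo}.
Setting q_{Kora} = q_{Largo} in the reaction function: q_{Kora} = 143/3 − (1/3)q_{Kora}, so q_{Kora} = (143/3) / (4/3) = 35.75.
P_{Kora} = 357 − 3·35.75 − 2·35.75 = 178.25.
Profit = (178.25 − 71)·35.75 = 3834.1875.

3834.1875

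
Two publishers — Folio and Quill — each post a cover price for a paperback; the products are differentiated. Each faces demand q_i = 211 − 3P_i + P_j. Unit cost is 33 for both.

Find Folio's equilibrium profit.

2523

Folio's profit: π = (P_{Folio} − 33)(211 − 3P_{Folio} + P_{Quill}).
∂π/∂P_{Folio} = 310 − 6P_{Folio} + P_{Quill} = 0 ⇒ P_{Folio} = 155/3 + (1/6)P_{Quill}.
The game is symmetric, so in equilibrium P_{Quill} = P_{Folio}: the reaction function gives (5/6)P_{Folio} = 155/3, hence P_{Folio} = 62.
q_{Folio} = 211 − 3·62 + 62 = 87.
Profit = (62 − 33)·87 = 2523.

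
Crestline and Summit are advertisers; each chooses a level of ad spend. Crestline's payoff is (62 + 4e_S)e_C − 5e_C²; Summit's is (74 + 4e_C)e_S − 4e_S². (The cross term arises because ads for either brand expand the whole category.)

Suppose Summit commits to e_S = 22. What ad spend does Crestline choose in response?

Expanding Crestline's payoff: 62e_C + 4e_Se_C − 5e_C².
∂π/∂e_C = 62 + 4e_S − 10e_C = 0, so e_C = 6.2 + 0.4e_S.
At e_S = 22: e_C = 6.2 + 0.4·22 = 15.

15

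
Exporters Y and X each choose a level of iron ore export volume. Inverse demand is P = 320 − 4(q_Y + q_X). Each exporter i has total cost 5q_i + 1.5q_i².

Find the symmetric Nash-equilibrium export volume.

21

Exporter Y's profit: π = q_Y(320 − 4(q_Y + q_X)) − 5q_Y − 1.5q_Y².
∂π/∂q_Y = 315 − 11q_Y − 4q_X = 0, so q_Y = 315/11 − (4/11)q_X.
Setting q_Y = q_X in the reaction function: q_Y = 315/11 − (4/11)q_Y, so q_Y = (315/11) / (15/11) = 21.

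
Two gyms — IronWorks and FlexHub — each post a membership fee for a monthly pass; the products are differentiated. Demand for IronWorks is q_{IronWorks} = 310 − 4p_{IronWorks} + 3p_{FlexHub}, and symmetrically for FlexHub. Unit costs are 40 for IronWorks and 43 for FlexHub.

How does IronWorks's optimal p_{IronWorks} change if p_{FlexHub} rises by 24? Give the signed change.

9

IronWorks's profit: π = (p_{IronWorks} − 40)(310 − 4p_{IronWorks} + 3p_{FlexHub}).
∂π/∂p_{IronWorks} = 470 − 8p_{IronWorks} + 3p_{FlexHub} = 0 ⇒ p_{IronWorks} = 58.75 + 0.375p_{FlexHub}.
The reaction-function slope is 0.375, so a 24-unit rise in p_{FlexHub} moves p_{IronWorks} by 0.375 × 24 = 9. IronWorks's best response rises — the actions are strategic complements.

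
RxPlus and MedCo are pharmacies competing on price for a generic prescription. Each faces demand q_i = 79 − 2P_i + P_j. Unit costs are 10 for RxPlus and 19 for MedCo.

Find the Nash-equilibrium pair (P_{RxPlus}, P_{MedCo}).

RxPlus's profit: π = (P_{RxPlus} − 10)(79 − 2P_{RxPlus} + P_{MedCo}).
∂π/∂P_{RxPlus} = 99 − 4P_{RxPlus} + P_{MedCo} = 0 ⇒ P_{RxPlus} = 24.75 + 0.25P_{MedCo}.
Similarly P_{MedCo} = 29.25 + 0.25P_{RxPlus}.
Plugging P_{MedCo} into RxPlus's best response: P_{RxPlus} = 24.75 + 0.25(29.25 + 0.25P_{RxPlus}) ⇒ 0.9375P_{RxPlus} = 32.0625, so P_{RxPlus} = 34.2.
Then P_{MedCo} = 29.25 + 0.25·34.2 = 37.8.

34.2, 37.8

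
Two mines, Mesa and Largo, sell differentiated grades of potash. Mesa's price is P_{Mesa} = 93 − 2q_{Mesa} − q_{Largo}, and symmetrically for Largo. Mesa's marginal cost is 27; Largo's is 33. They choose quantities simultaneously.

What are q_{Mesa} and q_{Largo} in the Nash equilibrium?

Mine Mesa's profit: π = q_{Mesa}(93 − 2q_{Mesa} − q_{Largo}) − 27q_{Mesa}.
∂π/∂q_{Mesa} = 66 − 4q_{Mesa} − q_{Largo} = 0 ⇒ q_{Mesa} = 16.5 − 0.25q_{Largo}.
Similarly q_{Largo} = 15 − 0.25q_{Mesa}.
Solving the two reaction functions simultaneously: (1 − (−0.25)(−0.25))q_{Mesa} = 16.5 − 0.25·15, so 0.9375q_{Mesa} = 12.75 and q_{Mesa} = 13.6.
Then q_{Largo} = 15 − 0.25·13.6 = 11.6.

13.6, 11.6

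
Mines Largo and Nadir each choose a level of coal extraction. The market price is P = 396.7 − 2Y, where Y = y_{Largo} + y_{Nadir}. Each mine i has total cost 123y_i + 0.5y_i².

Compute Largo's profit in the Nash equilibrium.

Mine Largo's profit: π = y_{Largo}(396.7 − 2(y_{Largo} + y_{Nadir})) − 123y_{Largo} − 0.5y_{Largo}².
∂π/∂y_{Largo} = 273.7 − 5y_{Largo} − 2y_{Nadir} = 0, so y_{Largo} = 54.74 − 0.4y_{Nadir}.
The game is symmetric, so in equilibrium y_{Nadir} = y_{Largo}: the reaction function gives 1.4y_{Largo} = 54.74, hence y_{Largo} = 39.1.
Price P = 396.7 − 2·78.2 = 240.3.
Largo's profit: (240.3 − 123)·39.1 − 0.5(39.1)² = 3822.025.

3822.025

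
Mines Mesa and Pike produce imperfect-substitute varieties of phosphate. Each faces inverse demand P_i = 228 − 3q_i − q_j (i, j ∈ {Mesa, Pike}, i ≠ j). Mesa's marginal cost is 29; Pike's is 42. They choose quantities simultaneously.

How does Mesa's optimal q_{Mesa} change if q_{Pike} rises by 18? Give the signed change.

-3

Mine Mesa's profit: π = q_{Mesa}(228 − 3q_{Mesa} − q_{Pike}) − 29q_{Mesa}.
∂π/∂q_{Mesa} = 199 − 6q_{Mesa} − q_{Pike} = 0 ⇒ q_{Mesa} = 199/6 − (1/6)q_{Pike}.
The reaction-function slope is −1/6, so an 18-unit rise in q_{Pike} moves q_{Mesa} by −1/6 × 18 = −3. Mesa's best response falls — the actions are strategic substitutes.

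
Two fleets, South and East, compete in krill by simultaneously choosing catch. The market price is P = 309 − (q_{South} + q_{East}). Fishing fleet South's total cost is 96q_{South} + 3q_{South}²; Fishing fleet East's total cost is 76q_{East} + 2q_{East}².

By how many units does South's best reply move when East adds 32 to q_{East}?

-4

Fishing fleet South's profit: π = q_{South}(309 − (q_{South} + q_{East})) − 96q_{South} − 3q_{South}².
∂π/∂q_{South} = 213 − 8q_{South} − q_{East} = 0, so q_{South} = 26.625 − 0.125q_{East}.
The reaction-function slope is −0.125, so a 32-unit rise in q_{East} moves q_{South} by −0.125 × 32 = −4. South's best response falls — the actions are strategic substitutes.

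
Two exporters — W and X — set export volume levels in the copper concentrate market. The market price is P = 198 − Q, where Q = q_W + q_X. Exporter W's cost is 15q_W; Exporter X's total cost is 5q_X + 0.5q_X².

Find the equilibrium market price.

86.2

Exporter W's profit: π = q_W(198 − (q_W + q_X)) − 15q_W.
∂π/∂q_W = 183 − 2q_W − q_X = 0, so q_W = 91.5 − 0.5q_X.
For X: ∂π/∂q_X = 193 − 3q_X − q_W = 0 ⇒ q_X = 193/3 − (1/3)q_W.
Solving the two reaction functions simultaneously: (1 − (−0.5)(−1/3))q_W = 91.5 − 0.5·(193/3), so (5/6)q_W = 178/3 and q_W = 71.2.
Then q_X = 193/3 − (1/3)·71.2 = 40.6.
Equilibrium price: P = 198 − 111.8 = 86.2.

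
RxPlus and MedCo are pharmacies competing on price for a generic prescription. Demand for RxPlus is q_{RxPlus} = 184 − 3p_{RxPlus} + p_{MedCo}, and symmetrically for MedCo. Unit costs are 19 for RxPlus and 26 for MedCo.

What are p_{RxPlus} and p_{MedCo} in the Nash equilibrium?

RxPlus's profit: π = (p_{RxPlus} − 19)(184 − 3p_{RxPlus} + p_{MedCo}).
∂π/∂p_{RxPlus} = 241 − 6p_{RxPlus} + p_{MedCo} = 0 ⇒ p_{RxPlus} = 241/6 + (1/6)p_{MedCo}.
Similarly p_{MedCo} = 131/3 + (1/6)p_{RxPlus}.
Substituting the second reaction function into the first: p_{RxPlus} = 241/6 + (1/6)(131/3 + (1/6)p_{RxPlus}), which gives (35/36)p_{RxPlus} = 427/9 ⇒ p_{RxPlus} = 48.8.
Then p_{MedCo} = 131/3 + (1/6)·48.8 = 51.8.

48.8, 51.8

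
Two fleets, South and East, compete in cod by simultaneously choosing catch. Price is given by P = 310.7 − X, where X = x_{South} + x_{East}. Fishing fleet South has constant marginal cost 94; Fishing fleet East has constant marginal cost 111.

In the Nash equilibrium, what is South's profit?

Fishing fleet South's profit: π = x_{South}(310.7 − (x_{South} + x_{East})) − 94x_{South}.
∂π/∂x_{South} = 216.7 − 2x_{South} − x_{East} = 0, so x_{South} = 108.35 − 0.5x_{East}.
By the same steps for East: x_{East} = 99.85 − 0.5x_{South}.
Solving the two reaction functions simultaneously: (1 − (−0.5)(−0.5))x_{South} = 108.35 − 0.5·99.85, so 0.75x_{South} = 58.425 and x_{South} = 77.9.
Then x_{East} = 99.85 − 0.5·77.9 = 60.9.
Price P = 310.7 − 138.8 = 171.9.
South's profit: (171.9 − 94)·77.9 = 6068.41.

6068.41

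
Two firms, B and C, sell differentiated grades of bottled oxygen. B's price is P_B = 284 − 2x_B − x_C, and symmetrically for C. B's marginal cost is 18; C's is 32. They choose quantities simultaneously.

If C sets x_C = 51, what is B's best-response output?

53.75

Firm B's profit: π = x_B(284 − 2x_B − x_C) − 18x_B.
∂π/∂x_B = 266 − 4x_B − x_C = 0 ⇒ x_B = 66.5 − 0.25x_C.
At x_C = 51: x_B = 66.5 − 0.25·51 = 53.75.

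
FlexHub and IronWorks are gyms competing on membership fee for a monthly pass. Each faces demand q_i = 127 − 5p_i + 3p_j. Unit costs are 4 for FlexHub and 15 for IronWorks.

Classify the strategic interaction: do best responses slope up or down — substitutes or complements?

FlexHub's profit: π = (p_{FlexHub} − 4)(127 − 5p_{FlexHub} + 3p_{IronWorks}).
∂π/∂p_{FlexHub} = 147 − 10p_{FlexHub} + 3p_{IronWorks} = 0 ⇒ p_{FlexHub} = 14.7 + 0.3p_{IronWorks}.
The best-response slope dp_{FlexHub}/dp_{IronWorks} = 0.3 > 0: the reaction function is upward-sloping, so the choices are strategic complements.

strategic complements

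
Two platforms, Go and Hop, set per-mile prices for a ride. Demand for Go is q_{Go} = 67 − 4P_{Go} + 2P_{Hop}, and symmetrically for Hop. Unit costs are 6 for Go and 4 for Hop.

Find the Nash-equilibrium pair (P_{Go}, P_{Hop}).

Go's profit: π = (P_{Go} − 6)(67 − 4P_{Go} + 2P_{Hop}).
∂π/∂P_{Go} = 91 − 8P_{Go} + 2P_{Hop} = 0 ⇒ P_{Go} = 11.375 + 0.25P_{Hop}.
Similarly P_{Hop} = 10.375 + 0.25P_{Go}.
Substituting the second reaction function into the first: P_{Go} = 11.375 + 0.25(10.375 + 0.25P_{Go}), which gives 0.9375P_{Go} = 447/32 ⇒ P_{Go} = 14.9.
Then P_{Hop} = 10.375 + 0.25·14.9 = 14.1.

14.9, 14.1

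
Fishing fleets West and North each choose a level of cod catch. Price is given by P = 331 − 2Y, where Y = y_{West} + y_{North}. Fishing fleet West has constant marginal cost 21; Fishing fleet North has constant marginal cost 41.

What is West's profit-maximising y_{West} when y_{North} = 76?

Fishing fleet West's profit: π = y_{West}(331 − 2(y_{West} + y_{North})) − 21y_{West}.
∂π/∂y_{West} = 310 − 4y_{West} − 2y_{North} = 0, so y_{West} = 77.5 − 0.5y_{North}.
At y_{North} = 76: y_{West} = 77.5 − 0.5·76 = 39.5.

39.5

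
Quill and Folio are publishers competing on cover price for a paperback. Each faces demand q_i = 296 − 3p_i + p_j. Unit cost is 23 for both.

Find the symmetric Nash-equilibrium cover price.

73

Quill's profit: π = (p_{Quill} − 23)(296 − 3p_{Quill} + p_{Folio}).
∂π/∂p_{Quill} = 365 − 6p_{Quill} + p_{Folio} = 0 ⇒ p_{Quill} = 365/6 + (1/6)p_{Folio}.
Setting p_{Quill} = p_{Folio} in the reaction function: p_{Quill} = 365/6 + (1/6)p_{Quill}, so p_{Quill} = (365/6) / (5/6) = 73.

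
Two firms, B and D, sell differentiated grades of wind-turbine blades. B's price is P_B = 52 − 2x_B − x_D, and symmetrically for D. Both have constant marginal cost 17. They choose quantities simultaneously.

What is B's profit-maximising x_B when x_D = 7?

7

Firm B's profit: π = x_B(52 − 2x_B − x_D) − 17x_B.
∂π/∂x_B = 35 − 4x_B − x_D = 0 ⇒ x_B = 8.75 − 0.25x_D.
At x_D = 7: x_B = 8.75 − 0.25·7 = 7.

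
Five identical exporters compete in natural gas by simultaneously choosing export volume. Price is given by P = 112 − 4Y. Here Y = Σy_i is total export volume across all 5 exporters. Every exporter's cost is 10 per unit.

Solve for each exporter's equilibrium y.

A representative exporter's profit is π_i = y_i(112 − 4Y) − 10y_i, with Y = y_i + Σ_{j≠i} y_j.
First-order condition: 102 − 8y_i − 4Σ_{j≠i} y_j = 0.
In a symmetric equilibrium every exporter chooses the same y, so Σ_{j≠i} y_j = 4y. The condition becomes 102 − 24y = 0, giving y = 102/24 = 4.25.

4.25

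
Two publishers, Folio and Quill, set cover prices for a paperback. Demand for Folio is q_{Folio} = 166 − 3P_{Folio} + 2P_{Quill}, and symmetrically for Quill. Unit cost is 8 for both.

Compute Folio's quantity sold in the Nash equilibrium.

118.5

Folio's profit: π = (P_{Folio} − 8)(166 − 3P_{Folio} + 2P_{Quill}).
∂π/∂P_{Folio} = 190 − 6P_{Folio} + 2P_{Quill} = 0 ⇒ P_{Folio} = 95/3 + (1/3)P_{Quill}.
The game is symmetric, so in equilibrium P_{Quill} = P_{Folio}: the reaction function gives (2/3)P_{Folio} = 95/3, hence P_{Folio} = 47.5.
q_{Folio} = 166 − 3·47.5 + 2·47.5 = 118.5.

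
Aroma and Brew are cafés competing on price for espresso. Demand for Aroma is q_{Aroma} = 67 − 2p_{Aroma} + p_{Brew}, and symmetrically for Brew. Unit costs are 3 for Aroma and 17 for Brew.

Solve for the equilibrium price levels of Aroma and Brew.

Aroma's profit: π = (p_{Aroma} − 3)(67 − 2p_{Aroma} + p_{Brew}).
∂π/∂p_{Aroma} = 73 − 4p_{Aroma} + p_{Brew} = 0 ⇒ p_{Aroma} = 18.25 + 0.25p_{Brew}.
Similarly p_{Brew} = 25.25 + 0.25p_{Aroma}.
Substituting the second reaction function into the first: p_{Aroma} = 18.25 + 0.25(25.25 + 0.25p_{Aroma}), which gives 0.9375p_{Aroma} = 24.5625 ⇒ p_{Aroma} = 26.2.
Then p_{Brew} = 25.25 + 0.25·26.2 = 31.8.

26.2, 31.8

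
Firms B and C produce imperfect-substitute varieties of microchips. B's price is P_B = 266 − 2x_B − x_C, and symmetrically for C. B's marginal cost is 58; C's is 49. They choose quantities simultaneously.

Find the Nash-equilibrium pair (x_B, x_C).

41, 44

Firm B's profit: π = x_B(266 − 2x_B − x_C) − 58x_B.
∂π/∂x_B = 208 − 4x_B − x_C = 0 ⇒ x_B = 52 − 0.25x_C.
Similarly x_C = 54.25 − 0.25x_B.
Substituting the second reaction function into the first: x_B = 52 − 0.25(54.25 − 0.25x_B), which gives 0.9375x_B = 38.4375 ⇒ x_B = 41.
Then x_C = 54.25 − 0.25·41 = 44.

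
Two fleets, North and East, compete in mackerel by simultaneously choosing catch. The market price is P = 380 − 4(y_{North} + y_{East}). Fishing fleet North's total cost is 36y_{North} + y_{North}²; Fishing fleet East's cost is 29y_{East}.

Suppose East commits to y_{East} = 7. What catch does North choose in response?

Fishing fleet North's profit: π = y_{North}(380 − 4(y_{North} + y_{East})) − 36y_{North} − y_{North}².
∂π/∂y_{North} = 344 − 10y_{North} − 4y_{East} = 0, so y_{North} = 34.4 − 0.4y_{East}.
At y_{East} = 7: y_{North} = 34.4 − 0.4·7 = 31.6.

31.6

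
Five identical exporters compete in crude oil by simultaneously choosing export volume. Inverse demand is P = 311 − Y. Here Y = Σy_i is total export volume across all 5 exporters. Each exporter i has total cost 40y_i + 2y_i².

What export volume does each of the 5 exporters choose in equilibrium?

27.1

A representative exporter's profit is π_i = y_i(311 − Y) − 40y_i − 2y_i², with Y = y_i + Σ_{j≠i} y_j.
First-order condition: 271 − 6y_i − Σ_{j≠i} y_j = 0.
In a symmetric equilibrium every exporter chooses the same y, so Σ_{j≠i} y_j = 4y. The condition becomes 271 − 10y = 0, giving y = 271/10 = 27.1.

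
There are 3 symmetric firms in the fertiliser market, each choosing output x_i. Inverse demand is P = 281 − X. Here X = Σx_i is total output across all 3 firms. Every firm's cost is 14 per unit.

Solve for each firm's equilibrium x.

A representative firm's profit is π_i = x_i(281 − X) − 14x_i, with X = x_i + Σ_{j≠i} x_j.
First-order condition: 267 − 2x_i − Σ_{j≠i} x_j = 0.
With identical firms, set every x_j = x: then 267 − 2x − 2x = 0, i.e. x = 267/4 = 66.75.

66.75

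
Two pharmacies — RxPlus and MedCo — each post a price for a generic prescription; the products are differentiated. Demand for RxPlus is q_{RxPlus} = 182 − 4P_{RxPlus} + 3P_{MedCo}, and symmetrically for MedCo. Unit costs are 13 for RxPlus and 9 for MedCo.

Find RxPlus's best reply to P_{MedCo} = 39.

RxPlus's profit: π = (P_{RxPlus} − 13)(182 − 4P_{RxPlus} + 3P_{MedCo}).
∂π/∂P_{RxPlus} = 234 − 8P_{RxPlus} + 3P_{MedCo} = 0 ⇒ P_{RxPlus} = 29.25 + 0.375P_{MedCo}.
At P_{MedCo} = 39: P_{RxPlus} = 29.25 + 0.375·39 = 43.875.

43.875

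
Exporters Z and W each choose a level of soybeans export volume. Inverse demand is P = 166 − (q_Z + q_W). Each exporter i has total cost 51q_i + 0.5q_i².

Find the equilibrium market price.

Exporter Z's profit: π = q_Z(166 − (q_Z + q_W)) − 51q_Z − 0.5q_Z².
∂π/∂q_Z = 115 − 3q_Z − q_W = 0, so q_Z = 115/3 − (1/3)q_W.
Setting q_Z = q_W in the reaction function: q_Z = 115/3 − (1/3)q_Z, so q_Z = (115/3) / (4/3) = 28.75.
Equilibrium price: P = 166 − 57.5 = 108.5.

108.5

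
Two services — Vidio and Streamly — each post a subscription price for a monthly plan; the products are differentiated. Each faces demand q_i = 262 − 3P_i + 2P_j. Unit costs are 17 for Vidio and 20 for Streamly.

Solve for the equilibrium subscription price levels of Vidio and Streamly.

Vidio's profit: π = (P_{Vidio} − 17)(262 − 3P_{Vidio} + 2P_{Streamly}).
∂π/∂P_{Vidio} = 313 − 6P_{Vidio} + 2P_{Streamly} = 0 ⇒ P_{Vidio} = 313/6 + (1/3)P_{Streamly}.
Similarly P_{Streamly} = 161/3 + (1/3)P_{Vidio}.
Substituting the second reaction function into the first: P_{Vidio} = 313/6 + (1/3)(161/3 + (1/3)P_{Vidio}), which gives (8/9)P_{Vidio} = 1261/18 ⇒ P_{Vidio} = 78.8125.
Then P_{Streamly} = 161/3 + (1/3)·78.8125 = 79.9375.

78.8125, 79.9375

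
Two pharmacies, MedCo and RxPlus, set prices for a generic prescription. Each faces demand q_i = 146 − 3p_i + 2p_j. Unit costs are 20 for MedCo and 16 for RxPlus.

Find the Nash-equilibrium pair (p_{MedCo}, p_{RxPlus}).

MedCo's profit: π = (p_{MedCo} − 20)(146 − 3p_{MedCo} + 2p_{RxPlus}).
∂π/∂p_{MedCo} = 206 − 6p_{MedCo} + 2p_{RxPlus} = 0 ⇒ p_{MedCo} = 103/3 + (1/3)p_{RxPlus}.
Similarly p_{RxPlus} = 97/3 + (1/3)p_{MedCo}.
Solving the two reaction functions simultaneously: (1 − (1/3)(1/3))p_{MedCo} = 103/3 + (1/3)·(97/3), so (8/9)p_{MedCo} = 406/9 and p_{MedCo} = 50.75.
Then p_{RxPlus} = 97/3 + (1/3)·50.75 = 49.25.

50.75, 49.25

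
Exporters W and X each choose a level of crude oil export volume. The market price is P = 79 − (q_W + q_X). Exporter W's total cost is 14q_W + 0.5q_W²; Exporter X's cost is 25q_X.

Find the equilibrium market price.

Exporter W's profit: π = q_W(79 − (q_W + q_X)) − 14q_W − 0.5q_W².
∂π/∂q_W = 65 − 3q_W − q_X = 0, so q_W = 65/3 − (1/3)q_X.
For X: ∂π/∂q_X = 54 − 2q_X − q_W = 0 ⇒ q_X = 27 − 0.5q_W.
Plugging q_X into W's best response: q_W = 65/3 − (1/3)(27 − 0.5q_W) ⇒ (5/6)q_W = 38/3, so q_W = 15.2.
Then q_X = 27 − 0.5·15.2 = 19.4.
Equilibrium price: P = 79 − 34.6 = 44.4.

44.4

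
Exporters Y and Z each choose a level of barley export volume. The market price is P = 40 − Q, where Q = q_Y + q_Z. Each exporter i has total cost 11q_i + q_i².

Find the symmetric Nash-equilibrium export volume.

5.8

Exporter Y's profit: π = q_Y(40 − (q_Y + q_Z)) − 11q_Y − q_Y².
∂π/∂q_Y = 29 − 4q_Y − q_Z = 0, so q_Y = 7.25 − 0.25q_Z.
Setting q_Y = q_Z in the reaction function: q_Y = 7.25 − 0.25q_Y, so q_Y = 7.25 / 1.25 = 5.8.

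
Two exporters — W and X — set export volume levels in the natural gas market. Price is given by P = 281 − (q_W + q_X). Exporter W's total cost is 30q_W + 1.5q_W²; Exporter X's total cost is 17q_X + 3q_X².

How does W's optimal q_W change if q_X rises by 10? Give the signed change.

-2

Exporter W's profit: π = q_W(281 − (q_W + q_X)) − 30q_W − 1.5q_W².
∂π/∂q_W = 251 − 5q_W − q_X = 0, so q_W = 50.2 − 0.2q_X.
The reaction-function slope is −0.2, so a 10-unit rise in q_X moves q_W by −0.2 × 10 = −2. W's best response falls — the actions are strategic substitutes.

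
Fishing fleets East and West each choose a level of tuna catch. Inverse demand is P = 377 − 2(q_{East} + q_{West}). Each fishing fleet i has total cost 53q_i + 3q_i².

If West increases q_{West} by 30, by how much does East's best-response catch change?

Fishing fleet East's profit: π = q_{East}(377 − 2(q_{East} + q_{West})) − 53q_{East} − 3q_{East}².
∂π/∂q_{East} = 324 − 10q_{East} − 2q_{West} = 0, so q_{East} = 32.4 − 0.2q_{West}.
The reaction-function slope is −0.2, so a 30-unit rise in q_{West} moves q_{East} by −0.2 × 30 = −6. East's best response falls — the actions are strategic substitutes.

-6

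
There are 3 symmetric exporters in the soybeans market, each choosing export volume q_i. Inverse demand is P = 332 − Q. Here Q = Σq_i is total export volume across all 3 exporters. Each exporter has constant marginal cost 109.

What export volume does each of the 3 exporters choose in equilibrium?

A representative exporter's profit is π_i = q_i(332 − Q) − 109q_i, with Q = q_i + Σ_{j≠i} q_j.
First-order condition: 223 − 2q_i − Σ_{j≠i} q_j = 0.
With identical exporters, set every q_j = q: then 223 − 2q − 2q = 0, i.e. q = 223/4 = 55.75.

55.75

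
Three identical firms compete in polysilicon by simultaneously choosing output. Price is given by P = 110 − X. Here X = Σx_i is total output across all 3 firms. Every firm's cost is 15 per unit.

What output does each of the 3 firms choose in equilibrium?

A representative firm's profit is π_i = x_i(110 − X) − 15x_i, with X = x_i + Σ_{j≠i} x_j.
First-order condition: 95 − 2x_i − Σ_{j≠i} x_j = 0.
In a symmetric equilibrium every firm chooses the same x, so Σ_{j≠i} x_j = 2x. The condition becomes 95 − 4x = 0, giving x = 95/4 = 23.75.

23.75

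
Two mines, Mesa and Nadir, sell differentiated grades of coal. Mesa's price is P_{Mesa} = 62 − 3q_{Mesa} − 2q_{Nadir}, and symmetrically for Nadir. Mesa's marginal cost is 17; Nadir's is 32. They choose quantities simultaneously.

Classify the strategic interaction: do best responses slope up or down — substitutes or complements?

Mine Mesa's profit: π = q_{Mesa}(62 − 3q_{Mesa} − 2q_{Nadir}) − 17q_{Mesa}.
∂π/∂q_{Mesa} = 45 − 6q_{Mesa} − 2q_{Nadir} = 0 ⇒ q_{Mesa} = 7.5 − (1/3)q_{Nadir}.
The best-response slope dq_{Mesa}/dq_{Nadir} = −1/3 < 0: the reaction function is downward-sloping, so the choices are strategic substitutes.

strategic substitutes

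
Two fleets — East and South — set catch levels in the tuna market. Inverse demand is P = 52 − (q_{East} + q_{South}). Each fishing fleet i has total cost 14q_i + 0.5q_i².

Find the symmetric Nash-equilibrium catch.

9.5

Fishing fleet East's profit: π = q_{East}(52 − (q_{East} + q_{South})) − 14q_{East} − 0.5q_{East}².
∂π/∂q_{East} = 38 − 3q_{East} − q_{South} = 0, so q_{East} = 38/3 − (1/3)q_{South}.
Setting q_{East} = q_{South} in the reaction function: q_{East} = 38/3 − (1/3)q_{East}, so q_{East} = (38/3) / (4/3) = 9.5.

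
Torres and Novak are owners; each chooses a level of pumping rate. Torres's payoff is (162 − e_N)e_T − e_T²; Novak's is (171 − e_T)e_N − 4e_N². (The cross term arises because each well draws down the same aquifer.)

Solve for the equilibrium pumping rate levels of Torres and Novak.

75, 12

Expanding Torres's payoff: 162e_T − e_Ne_T − e_T².
∂π/∂e_T = 162 − e_N − 2e_T = 0, so e_T = 81 − 0.5e_N.
Likewise for Novak: e_N = 21.375 − 0.125e_T.
Solving the two reaction functions simultaneously: (1 − (−0.5)(−0.125))e_T = 81 − 0.5·21.375, so 0.9375e_T = 70.3125 and e_T = 75.
Then e_N = 21.375 − 0.125·75 = 12.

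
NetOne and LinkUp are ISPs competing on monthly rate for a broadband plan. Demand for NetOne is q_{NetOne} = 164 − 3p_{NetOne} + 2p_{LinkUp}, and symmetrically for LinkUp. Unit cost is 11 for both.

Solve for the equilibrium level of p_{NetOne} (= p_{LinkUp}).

NetOne's profit: π = (p_{NetOne} − 11)(164 − 3p_{NetOne} + 2p_{LinkUp}).
∂π/∂p_{NetOne} = 197 − 6p_{NetOne} + 2p_{LinkUp} = 0 ⇒ p_{NetOne} = 197/6 + (1/3)p_{LinkUp}.
By symmetry p_{LinkUp} = p_{NetOne}; substituting into the reaction function, (2/3)p_{NetOne} = 197/6 and p_{NetOne} = 49.25.

49.25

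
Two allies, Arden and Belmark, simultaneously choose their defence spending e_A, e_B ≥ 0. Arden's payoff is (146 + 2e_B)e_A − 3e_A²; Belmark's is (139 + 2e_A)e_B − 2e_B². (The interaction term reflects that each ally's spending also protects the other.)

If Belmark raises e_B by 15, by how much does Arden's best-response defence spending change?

5

Expanding Arden's payoff: 146e_A + 2e_Be_A − 3e_A².
∂π/∂e_A = 146 + 2e_B − 6e_A = 0, so e_A = 73/3 + (1/3)e_B.
The reaction-function slope is 1/3, so a 15-unit rise in e_B moves e_A by 1/3 × 15 = 5. Arden's best response rises — the actions are strategic complements.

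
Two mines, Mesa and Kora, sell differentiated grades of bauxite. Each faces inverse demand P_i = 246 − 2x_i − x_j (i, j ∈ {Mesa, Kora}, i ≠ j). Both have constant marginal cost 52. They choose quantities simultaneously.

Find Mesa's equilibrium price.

Mine Mesa's profit: π = x_{Mesa}(246 − 2x_{Mesa} − x_{Kora}) − 52x_{Mesa}.
∂π/∂x_{Mesa} = 194 − 4x_{Mesa} − x_{Kora} = 0 ⇒ x_{Mesa} = 48.5 − 0.25x_{Kora}.
The game is symmetric, so in equilibrium x_{Kora} = x_{Mesa}: the reaction function gives 1.25x_{Mesa} = 48.5, hence x_{Mesa} = 38.8.
P_{Mesa} = 246 − 2·38.8 − 38.8 = 129.6.

129.6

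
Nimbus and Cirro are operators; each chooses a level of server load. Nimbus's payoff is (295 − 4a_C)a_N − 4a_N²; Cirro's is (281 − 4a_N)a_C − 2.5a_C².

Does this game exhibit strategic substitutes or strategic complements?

Expanding Nimbus's payoff: 295a_N − 4a_Ca_N − 4a_N².
∂π/∂a_N = 295 − 4a_C − 8a_N = 0, so a_N = 36.875 − 0.5a_C.
The best-response slope da_N/da_C = −0.5 < 0: the reaction function is downward-sloping, so the choices are strategic substitutes.

strategic substitutes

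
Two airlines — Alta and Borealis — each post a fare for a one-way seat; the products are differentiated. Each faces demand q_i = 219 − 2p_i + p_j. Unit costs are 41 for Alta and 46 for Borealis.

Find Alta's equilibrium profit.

Alta's profit: π = (p_{Alta} − 41)(219 − 2p_{Alta} + p_{Borealis}).
∂π/∂p_{Alta} = 301 − 4p_{Alta} + p_{Borealis} = 0 ⇒ p_{Alta} = 75.25 + 0.25p_{Borealis}.
Similarly p_{Borealis} = 77.75 + 0.25p_{Alta}.
Plugging p_{Borealis} into Alta's best response: p_{Alta} = 75.25 + 0.25(77.75 + 0.25p_{Alta}) ⇒ 0.9375p_{Alta} = 94.6875, so p_{Alta} = 101.
Then p_{Borealis} = 77.75 + 0.25·101 = 103.
q_{Alta} = 219 − 2·101 + 103 = 120.
Profit = (101 − 41)·120 = 7200.

7200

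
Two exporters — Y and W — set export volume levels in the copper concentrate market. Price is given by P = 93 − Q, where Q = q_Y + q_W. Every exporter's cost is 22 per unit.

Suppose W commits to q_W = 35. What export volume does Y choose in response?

Exporter Y's profit: π = q_Y(93 − (q_Y + q_W)) − 22q_Y.
∂π/∂q_Y = 71 − 2q_Y − q_W = 0, so q_Y = 35.5 − 0.5q_W.
At q_W = 35: q_Y = 35.5 − 0.5·35 = 18.

18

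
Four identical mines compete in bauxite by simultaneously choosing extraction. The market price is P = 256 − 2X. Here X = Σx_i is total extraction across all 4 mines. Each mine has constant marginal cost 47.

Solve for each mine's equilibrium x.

20.9

A representative mine's profit is π_i = x_i(256 − 2X) − 47x_i, with X = x_i + Σ_{j≠i} x_j.
First-order condition: 209 − 4x_i − 2Σ_{j≠i} x_j = 0.
In a symmetric equilibrium every mine chooses the same x, so Σ_{j≠i} x_j = 3x. The condition becomes 209 − 10x = 0, giving x = 209/10 = 20.9.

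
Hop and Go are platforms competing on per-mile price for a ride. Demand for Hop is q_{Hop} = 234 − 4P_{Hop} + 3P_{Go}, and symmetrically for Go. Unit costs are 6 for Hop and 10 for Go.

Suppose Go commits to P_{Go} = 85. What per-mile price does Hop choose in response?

Hop's profit: π = (P_{Hop} − 6)(234 − 4P_{Hop} + 3P_{Go}).
∂π/∂P_{Hop} = 258 − 8P_{Hop} + 3P_{Go} = 0 ⇒ P_{Hop} = 32.25 + 0.375P_{Go}.
At P_{Go} = 85: P_{Hop} = 32.25 + 0.375·85 = 64.125.

64.125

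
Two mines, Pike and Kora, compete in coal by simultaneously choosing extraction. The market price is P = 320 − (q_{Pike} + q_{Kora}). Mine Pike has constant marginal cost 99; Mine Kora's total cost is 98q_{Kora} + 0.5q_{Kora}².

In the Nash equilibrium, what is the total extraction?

132.8

Mine Pike's profit: π = q_{Pike}(320 − (q_{Pike} + q_{Kora})) − 99q_{Pike}.
∂π/∂q_{Pike} = 221 − 2q_{Pike} − q_{Kora} = 0, so q_{Pike} = 110.5 − 0.5q_{Kora}.
For Kora: ∂π/∂q_{Kora} = 222 − 3q_{Kora} − q_{Pike} = 0 ⇒ q_{Kora} = 74 − (1/3)q_{Pike}.
Solving the two reaction functions simultaneously: (1 − (−0.5)(−1/3))q_{Pike} = 110.5 − 0.5·74, so (5/6)q_{Pike} = 73.5 and q_{Pike} = 88.2.
Then q_{Kora} = 74 − (1/3)·88.2 = 44.6.
Total extraction: 88.2 + 44.6 = 132.8.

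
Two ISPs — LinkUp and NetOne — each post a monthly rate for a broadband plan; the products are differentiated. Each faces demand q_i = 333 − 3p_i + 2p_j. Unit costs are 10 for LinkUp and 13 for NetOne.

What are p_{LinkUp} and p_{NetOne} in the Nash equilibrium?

LinkUp's profit: π = (p_{LinkUp} − 10)(333 − 3p_{LinkUp} + 2p_{NetOne}).
∂π/∂p_{LinkUp} = 363 − 6p_{LinkUp} + 2p_{NetOne} = 0 ⇒ p_{LinkUp} = 60.5 + (1/3)p_{NetOne}.
Similarly p_{NetOne} = 62 + (1/3)p_{LinkUp}.
Plugging p_{NetOne} into LinkUp's best response: p_{LinkUp} = 60.5 + (1/3)(62 + (1/3)p_{LinkUp}) ⇒ (8/9)p_{LinkUp} = 487/6, so p_{LinkUp} = 91.3125.
Then p_{NetOne} = 62 + (1/3)·91.3125 = 92.4375.

91.3125, 92.4375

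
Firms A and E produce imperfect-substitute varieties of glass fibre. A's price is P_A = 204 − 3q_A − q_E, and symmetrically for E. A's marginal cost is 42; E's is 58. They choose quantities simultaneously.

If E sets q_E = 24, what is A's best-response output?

Firm A's profit: π = q_A(204 − 3q_A − q_E) − 42q_A.
∂π/∂q_A = 162 − 6q_A − q_E = 0 ⇒ q_A = 27 − (1/6)q_E.
At q_E = 24: q_A = 27 − (1/6)·24 = 23.

23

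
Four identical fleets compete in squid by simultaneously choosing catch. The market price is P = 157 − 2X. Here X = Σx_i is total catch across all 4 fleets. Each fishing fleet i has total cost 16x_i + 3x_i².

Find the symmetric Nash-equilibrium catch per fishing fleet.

8.8125

A representative fishing fleet's profit is π_i = x_i(157 − 2X) − 16x_i − 3x_i², with X = x_i + Σ_{j≠i} x_j.
First-order condition: 141 − 10x_i − 2Σ_{j≠i} x_j = 0.
Imposing symmetry (x_j = x for all j) turns Σ_{j≠i} x_j into 3x, so 141 = 16x and x = 8.8125.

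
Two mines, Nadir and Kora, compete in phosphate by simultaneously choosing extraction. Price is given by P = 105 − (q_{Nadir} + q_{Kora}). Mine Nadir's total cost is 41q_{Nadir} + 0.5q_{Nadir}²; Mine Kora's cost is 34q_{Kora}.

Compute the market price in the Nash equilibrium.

Mine Nadir's profit: π = q_{Nadir}(105 − (q_{Nadir} + q_{Kora})) − 41q_{Nadir} − 0.5q_{Nadir}².
∂π/∂q_{Nadir} = 64 − 3q_{Nadir} − q_{Kora} = 0, so q_{Nadir} = 64/3 − (1/3)q_{Kora}.
For Kora: ∂π/∂q_{Kora} = 71 − 2q_{Kora} − q_{Nadir} = 0 ⇒ q_{Kora} = 35.5 − 0.5q_{Nadir}.
Substituting the second reaction function into the first: q_{Nadir} = 64/3 − (1/3)(35.5 − 0.5q_{Nadir}), which gives (5/6)q_{Nadir} = 9.5 ⇒ q_{Nadir} = 11.4.
Then q_{Kora} = 35.5 − 0.5·11.4 = 29.8.
Equilibrium price: P = 105 − 41.2 = 63.8.

63.8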